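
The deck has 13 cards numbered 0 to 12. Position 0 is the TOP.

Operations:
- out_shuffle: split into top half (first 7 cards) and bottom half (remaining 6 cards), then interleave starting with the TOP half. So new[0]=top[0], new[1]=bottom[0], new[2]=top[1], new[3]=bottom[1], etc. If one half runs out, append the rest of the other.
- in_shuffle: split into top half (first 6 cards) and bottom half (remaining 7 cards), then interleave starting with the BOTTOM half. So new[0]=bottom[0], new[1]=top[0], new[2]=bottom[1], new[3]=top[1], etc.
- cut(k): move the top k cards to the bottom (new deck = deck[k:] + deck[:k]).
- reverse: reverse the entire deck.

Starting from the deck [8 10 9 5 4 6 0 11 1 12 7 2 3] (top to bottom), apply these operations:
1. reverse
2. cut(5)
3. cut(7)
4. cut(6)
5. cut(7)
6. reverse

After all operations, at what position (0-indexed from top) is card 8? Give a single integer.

Answer: 12

Derivation:
After op 1 (reverse): [3 2 7 12 1 11 0 6 4 5 9 10 8]
After op 2 (cut(5)): [11 0 6 4 5 9 10 8 3 2 7 12 1]
After op 3 (cut(7)): [8 3 2 7 12 1 11 0 6 4 5 9 10]
After op 4 (cut(6)): [11 0 6 4 5 9 10 8 3 2 7 12 1]
After op 5 (cut(7)): [8 3 2 7 12 1 11 0 6 4 5 9 10]
After op 6 (reverse): [10 9 5 4 6 0 11 1 12 7 2 3 8]
Card 8 is at position 12.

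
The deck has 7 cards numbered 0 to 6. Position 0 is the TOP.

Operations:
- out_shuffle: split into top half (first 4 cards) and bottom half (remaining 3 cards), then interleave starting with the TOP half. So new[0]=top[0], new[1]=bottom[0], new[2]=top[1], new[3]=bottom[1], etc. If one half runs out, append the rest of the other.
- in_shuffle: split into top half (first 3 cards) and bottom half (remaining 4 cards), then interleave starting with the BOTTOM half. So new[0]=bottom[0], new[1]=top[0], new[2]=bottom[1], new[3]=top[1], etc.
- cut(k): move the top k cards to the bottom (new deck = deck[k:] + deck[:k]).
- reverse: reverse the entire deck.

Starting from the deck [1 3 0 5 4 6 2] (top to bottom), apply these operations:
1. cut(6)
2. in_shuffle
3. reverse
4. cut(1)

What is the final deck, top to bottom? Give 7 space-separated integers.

After op 1 (cut(6)): [2 1 3 0 5 4 6]
After op 2 (in_shuffle): [0 2 5 1 4 3 6]
After op 3 (reverse): [6 3 4 1 5 2 0]
After op 4 (cut(1)): [3 4 1 5 2 0 6]

Answer: 3 4 1 5 2 0 6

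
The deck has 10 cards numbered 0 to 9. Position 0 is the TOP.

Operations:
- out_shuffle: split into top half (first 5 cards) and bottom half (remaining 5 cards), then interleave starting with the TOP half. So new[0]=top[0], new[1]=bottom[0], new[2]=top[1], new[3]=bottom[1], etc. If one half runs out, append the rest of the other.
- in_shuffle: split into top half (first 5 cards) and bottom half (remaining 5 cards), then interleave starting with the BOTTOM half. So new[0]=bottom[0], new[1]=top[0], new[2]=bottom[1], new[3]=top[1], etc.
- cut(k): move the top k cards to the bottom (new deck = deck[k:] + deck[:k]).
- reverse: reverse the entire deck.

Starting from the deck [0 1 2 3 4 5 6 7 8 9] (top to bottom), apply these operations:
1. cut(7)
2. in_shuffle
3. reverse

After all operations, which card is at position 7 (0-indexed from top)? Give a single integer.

After op 1 (cut(7)): [7 8 9 0 1 2 3 4 5 6]
After op 2 (in_shuffle): [2 7 3 8 4 9 5 0 6 1]
After op 3 (reverse): [1 6 0 5 9 4 8 3 7 2]
Position 7: card 3.

Answer: 3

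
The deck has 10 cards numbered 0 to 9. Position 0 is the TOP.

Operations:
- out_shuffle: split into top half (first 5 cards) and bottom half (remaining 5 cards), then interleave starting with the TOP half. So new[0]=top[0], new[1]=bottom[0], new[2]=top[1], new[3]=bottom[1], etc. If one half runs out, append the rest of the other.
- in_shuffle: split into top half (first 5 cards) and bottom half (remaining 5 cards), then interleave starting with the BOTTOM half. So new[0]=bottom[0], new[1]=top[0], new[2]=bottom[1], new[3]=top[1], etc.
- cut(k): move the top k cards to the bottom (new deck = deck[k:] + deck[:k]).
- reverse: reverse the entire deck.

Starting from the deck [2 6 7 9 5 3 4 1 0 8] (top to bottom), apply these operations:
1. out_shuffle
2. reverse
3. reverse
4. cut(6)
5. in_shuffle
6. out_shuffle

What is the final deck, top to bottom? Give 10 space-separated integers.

After op 1 (out_shuffle): [2 3 6 4 7 1 9 0 5 8]
After op 2 (reverse): [8 5 0 9 1 7 4 6 3 2]
After op 3 (reverse): [2 3 6 4 7 1 9 0 5 8]
After op 4 (cut(6)): [9 0 5 8 2 3 6 4 7 1]
After op 5 (in_shuffle): [3 9 6 0 4 5 7 8 1 2]
After op 6 (out_shuffle): [3 5 9 7 6 8 0 1 4 2]

Answer: 3 5 9 7 6 8 0 1 4 2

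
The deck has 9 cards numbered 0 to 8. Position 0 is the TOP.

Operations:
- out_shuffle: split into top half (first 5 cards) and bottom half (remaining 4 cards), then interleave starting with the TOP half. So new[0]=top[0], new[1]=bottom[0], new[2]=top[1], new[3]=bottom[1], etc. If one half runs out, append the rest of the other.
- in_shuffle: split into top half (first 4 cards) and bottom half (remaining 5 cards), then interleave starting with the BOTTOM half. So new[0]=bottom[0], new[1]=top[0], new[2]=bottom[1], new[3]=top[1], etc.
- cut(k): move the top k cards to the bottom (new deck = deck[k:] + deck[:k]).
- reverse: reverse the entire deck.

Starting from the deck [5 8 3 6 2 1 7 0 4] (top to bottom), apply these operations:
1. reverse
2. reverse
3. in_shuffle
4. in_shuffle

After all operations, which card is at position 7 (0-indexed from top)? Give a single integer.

After op 1 (reverse): [4 0 7 1 2 6 3 8 5]
After op 2 (reverse): [5 8 3 6 2 1 7 0 4]
After op 3 (in_shuffle): [2 5 1 8 7 3 0 6 4]
After op 4 (in_shuffle): [7 2 3 5 0 1 6 8 4]
Position 7: card 8.

Answer: 8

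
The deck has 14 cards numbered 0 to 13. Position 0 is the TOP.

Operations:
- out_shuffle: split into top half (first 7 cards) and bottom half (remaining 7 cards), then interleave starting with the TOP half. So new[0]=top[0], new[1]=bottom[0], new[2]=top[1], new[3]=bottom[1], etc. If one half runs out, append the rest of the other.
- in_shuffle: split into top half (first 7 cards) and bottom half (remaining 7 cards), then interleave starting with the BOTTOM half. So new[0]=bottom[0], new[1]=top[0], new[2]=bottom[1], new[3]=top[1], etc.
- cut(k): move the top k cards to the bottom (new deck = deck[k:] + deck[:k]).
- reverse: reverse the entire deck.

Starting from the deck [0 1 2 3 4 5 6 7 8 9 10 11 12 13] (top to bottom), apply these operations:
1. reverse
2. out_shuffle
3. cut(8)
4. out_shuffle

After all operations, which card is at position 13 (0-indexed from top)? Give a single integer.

After op 1 (reverse): [13 12 11 10 9 8 7 6 5 4 3 2 1 0]
After op 2 (out_shuffle): [13 6 12 5 11 4 10 3 9 2 8 1 7 0]
After op 3 (cut(8)): [9 2 8 1 7 0 13 6 12 5 11 4 10 3]
After op 4 (out_shuffle): [9 6 2 12 8 5 1 11 7 4 0 10 13 3]
Position 13: card 3.

Answer: 3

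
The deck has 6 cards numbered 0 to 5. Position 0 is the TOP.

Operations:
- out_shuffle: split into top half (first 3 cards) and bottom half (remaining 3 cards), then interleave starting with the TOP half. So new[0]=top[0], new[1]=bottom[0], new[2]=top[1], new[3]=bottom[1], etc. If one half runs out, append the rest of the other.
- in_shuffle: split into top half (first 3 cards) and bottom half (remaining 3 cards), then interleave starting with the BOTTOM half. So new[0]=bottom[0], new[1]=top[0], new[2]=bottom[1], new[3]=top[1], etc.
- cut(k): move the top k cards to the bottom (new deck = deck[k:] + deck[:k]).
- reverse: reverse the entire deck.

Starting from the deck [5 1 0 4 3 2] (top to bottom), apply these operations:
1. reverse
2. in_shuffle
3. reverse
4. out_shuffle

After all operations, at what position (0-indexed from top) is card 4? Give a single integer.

After op 1 (reverse): [2 3 4 0 1 5]
After op 2 (in_shuffle): [0 2 1 3 5 4]
After op 3 (reverse): [4 5 3 1 2 0]
After op 4 (out_shuffle): [4 1 5 2 3 0]
Card 4 is at position 0.

Answer: 0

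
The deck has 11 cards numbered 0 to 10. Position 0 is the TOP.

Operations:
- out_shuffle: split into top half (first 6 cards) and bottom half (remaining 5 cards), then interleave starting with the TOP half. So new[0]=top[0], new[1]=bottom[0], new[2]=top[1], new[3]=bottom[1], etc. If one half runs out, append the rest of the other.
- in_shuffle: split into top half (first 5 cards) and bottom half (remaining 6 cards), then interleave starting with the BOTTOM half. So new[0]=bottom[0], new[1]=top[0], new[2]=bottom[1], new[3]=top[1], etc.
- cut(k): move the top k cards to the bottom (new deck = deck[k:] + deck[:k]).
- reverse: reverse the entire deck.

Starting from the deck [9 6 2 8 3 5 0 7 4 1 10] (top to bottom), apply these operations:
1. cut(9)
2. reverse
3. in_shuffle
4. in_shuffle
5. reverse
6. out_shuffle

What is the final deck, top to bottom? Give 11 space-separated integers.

After op 1 (cut(9)): [1 10 9 6 2 8 3 5 0 7 4]
After op 2 (reverse): [4 7 0 5 3 8 2 6 9 10 1]
After op 3 (in_shuffle): [8 4 2 7 6 0 9 5 10 3 1]
After op 4 (in_shuffle): [0 8 9 4 5 2 10 7 3 6 1]
After op 5 (reverse): [1 6 3 7 10 2 5 4 9 8 0]
After op 6 (out_shuffle): [1 5 6 4 3 9 7 8 10 0 2]

Answer: 1 5 6 4 3 9 7 8 10 0 2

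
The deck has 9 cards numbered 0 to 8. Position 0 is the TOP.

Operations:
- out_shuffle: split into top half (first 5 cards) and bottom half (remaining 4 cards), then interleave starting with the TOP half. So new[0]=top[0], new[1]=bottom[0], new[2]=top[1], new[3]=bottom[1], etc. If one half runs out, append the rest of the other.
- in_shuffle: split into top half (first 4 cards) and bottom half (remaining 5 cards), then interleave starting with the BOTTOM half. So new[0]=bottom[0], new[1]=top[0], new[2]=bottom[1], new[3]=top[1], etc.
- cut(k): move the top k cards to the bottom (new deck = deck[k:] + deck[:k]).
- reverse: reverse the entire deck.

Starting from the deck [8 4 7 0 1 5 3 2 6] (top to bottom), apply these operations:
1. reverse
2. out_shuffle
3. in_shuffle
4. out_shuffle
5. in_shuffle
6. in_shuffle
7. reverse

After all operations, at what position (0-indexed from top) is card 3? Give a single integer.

After op 1 (reverse): [6 2 3 5 1 0 7 4 8]
After op 2 (out_shuffle): [6 0 2 7 3 4 5 8 1]
After op 3 (in_shuffle): [3 6 4 0 5 2 8 7 1]
After op 4 (out_shuffle): [3 2 6 8 4 7 0 1 5]
After op 5 (in_shuffle): [4 3 7 2 0 6 1 8 5]
After op 6 (in_shuffle): [0 4 6 3 1 7 8 2 5]
After op 7 (reverse): [5 2 8 7 1 3 6 4 0]
Card 3 is at position 5.

Answer: 5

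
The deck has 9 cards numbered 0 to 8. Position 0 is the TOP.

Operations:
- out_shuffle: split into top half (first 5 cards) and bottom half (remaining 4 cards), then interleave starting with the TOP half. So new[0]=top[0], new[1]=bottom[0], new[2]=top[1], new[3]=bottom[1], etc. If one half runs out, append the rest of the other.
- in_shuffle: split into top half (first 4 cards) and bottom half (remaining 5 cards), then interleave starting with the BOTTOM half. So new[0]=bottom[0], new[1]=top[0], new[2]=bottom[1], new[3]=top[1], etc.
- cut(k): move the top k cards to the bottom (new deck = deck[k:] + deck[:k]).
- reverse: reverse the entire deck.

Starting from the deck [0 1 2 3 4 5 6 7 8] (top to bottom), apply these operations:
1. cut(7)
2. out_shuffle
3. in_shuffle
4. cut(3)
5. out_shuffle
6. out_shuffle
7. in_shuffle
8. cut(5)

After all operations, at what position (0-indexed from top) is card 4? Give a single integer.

After op 1 (cut(7)): [7 8 0 1 2 3 4 5 6]
After op 2 (out_shuffle): [7 3 8 4 0 5 1 6 2]
After op 3 (in_shuffle): [0 7 5 3 1 8 6 4 2]
After op 4 (cut(3)): [3 1 8 6 4 2 0 7 5]
After op 5 (out_shuffle): [3 2 1 0 8 7 6 5 4]
After op 6 (out_shuffle): [3 7 2 6 1 5 0 4 8]
After op 7 (in_shuffle): [1 3 5 7 0 2 4 6 8]
After op 8 (cut(5)): [2 4 6 8 1 3 5 7 0]
Card 4 is at position 1.

Answer: 1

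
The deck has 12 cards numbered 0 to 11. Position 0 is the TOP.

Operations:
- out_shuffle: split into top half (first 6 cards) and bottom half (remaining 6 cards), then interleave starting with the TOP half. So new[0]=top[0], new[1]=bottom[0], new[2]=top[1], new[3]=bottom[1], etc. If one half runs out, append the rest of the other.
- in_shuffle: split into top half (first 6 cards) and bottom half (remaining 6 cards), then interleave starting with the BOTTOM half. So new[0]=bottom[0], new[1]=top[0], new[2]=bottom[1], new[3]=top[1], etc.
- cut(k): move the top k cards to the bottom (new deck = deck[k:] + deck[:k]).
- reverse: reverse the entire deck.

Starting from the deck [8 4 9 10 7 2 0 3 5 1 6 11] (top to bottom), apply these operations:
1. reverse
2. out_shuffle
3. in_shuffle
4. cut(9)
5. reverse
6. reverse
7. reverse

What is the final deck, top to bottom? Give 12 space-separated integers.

Answer: 0 7 4 6 3 2 9 11 5 10 8 1

Derivation:
After op 1 (reverse): [11 6 1 5 3 0 2 7 10 9 4 8]
After op 2 (out_shuffle): [11 2 6 7 1 10 5 9 3 4 0 8]
After op 3 (in_shuffle): [5 11 9 2 3 6 4 7 0 1 8 10]
After op 4 (cut(9)): [1 8 10 5 11 9 2 3 6 4 7 0]
After op 5 (reverse): [0 7 4 6 3 2 9 11 5 10 8 1]
After op 6 (reverse): [1 8 10 5 11 9 2 3 6 4 7 0]
After op 7 (reverse): [0 7 4 6 3 2 9 11 5 10 8 1]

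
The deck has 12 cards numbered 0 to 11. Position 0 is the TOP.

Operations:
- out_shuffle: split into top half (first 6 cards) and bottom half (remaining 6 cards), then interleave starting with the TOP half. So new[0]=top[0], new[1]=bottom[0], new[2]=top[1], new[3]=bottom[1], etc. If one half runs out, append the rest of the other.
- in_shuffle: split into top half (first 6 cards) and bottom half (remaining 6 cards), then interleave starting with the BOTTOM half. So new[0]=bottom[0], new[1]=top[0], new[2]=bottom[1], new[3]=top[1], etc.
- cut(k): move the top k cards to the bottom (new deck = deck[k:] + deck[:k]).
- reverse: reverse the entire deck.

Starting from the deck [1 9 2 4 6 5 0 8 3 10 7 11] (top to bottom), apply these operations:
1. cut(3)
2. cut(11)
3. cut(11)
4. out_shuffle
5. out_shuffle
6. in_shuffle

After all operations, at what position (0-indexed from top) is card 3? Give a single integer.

After op 1 (cut(3)): [4 6 5 0 8 3 10 7 11 1 9 2]
After op 2 (cut(11)): [2 4 6 5 0 8 3 10 7 11 1 9]
After op 3 (cut(11)): [9 2 4 6 5 0 8 3 10 7 11 1]
After op 4 (out_shuffle): [9 8 2 3 4 10 6 7 5 11 0 1]
After op 5 (out_shuffle): [9 6 8 7 2 5 3 11 4 0 10 1]
After op 6 (in_shuffle): [3 9 11 6 4 8 0 7 10 2 1 5]
Card 3 is at position 0.

Answer: 0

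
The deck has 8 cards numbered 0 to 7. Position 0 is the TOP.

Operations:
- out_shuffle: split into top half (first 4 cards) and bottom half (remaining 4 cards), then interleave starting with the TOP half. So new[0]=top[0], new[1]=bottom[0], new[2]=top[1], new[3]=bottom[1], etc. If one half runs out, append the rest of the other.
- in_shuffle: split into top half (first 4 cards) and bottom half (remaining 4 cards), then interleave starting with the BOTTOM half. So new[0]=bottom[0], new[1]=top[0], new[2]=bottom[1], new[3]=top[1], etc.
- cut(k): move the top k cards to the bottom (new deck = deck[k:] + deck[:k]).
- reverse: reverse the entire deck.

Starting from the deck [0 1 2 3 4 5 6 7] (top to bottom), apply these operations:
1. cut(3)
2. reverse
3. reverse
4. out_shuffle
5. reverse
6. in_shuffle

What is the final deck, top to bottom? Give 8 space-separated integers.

After op 1 (cut(3)): [3 4 5 6 7 0 1 2]
After op 2 (reverse): [2 1 0 7 6 5 4 3]
After op 3 (reverse): [3 4 5 6 7 0 1 2]
After op 4 (out_shuffle): [3 7 4 0 5 1 6 2]
After op 5 (reverse): [2 6 1 5 0 4 7 3]
After op 6 (in_shuffle): [0 2 4 6 7 1 3 5]

Answer: 0 2 4 6 7 1 3 5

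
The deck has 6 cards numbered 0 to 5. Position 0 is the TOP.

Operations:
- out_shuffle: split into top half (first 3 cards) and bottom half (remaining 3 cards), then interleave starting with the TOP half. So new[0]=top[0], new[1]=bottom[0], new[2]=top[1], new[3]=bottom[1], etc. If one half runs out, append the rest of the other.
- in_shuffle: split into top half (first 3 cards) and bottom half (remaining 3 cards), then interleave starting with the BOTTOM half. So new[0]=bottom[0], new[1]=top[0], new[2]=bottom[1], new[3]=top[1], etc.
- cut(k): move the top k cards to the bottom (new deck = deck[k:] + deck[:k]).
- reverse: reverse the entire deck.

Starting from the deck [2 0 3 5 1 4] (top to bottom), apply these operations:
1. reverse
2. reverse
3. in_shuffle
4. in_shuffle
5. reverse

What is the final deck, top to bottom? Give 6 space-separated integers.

Answer: 1 3 2 4 5 0

Derivation:
After op 1 (reverse): [4 1 5 3 0 2]
After op 2 (reverse): [2 0 3 5 1 4]
After op 3 (in_shuffle): [5 2 1 0 4 3]
After op 4 (in_shuffle): [0 5 4 2 3 1]
After op 5 (reverse): [1 3 2 4 5 0]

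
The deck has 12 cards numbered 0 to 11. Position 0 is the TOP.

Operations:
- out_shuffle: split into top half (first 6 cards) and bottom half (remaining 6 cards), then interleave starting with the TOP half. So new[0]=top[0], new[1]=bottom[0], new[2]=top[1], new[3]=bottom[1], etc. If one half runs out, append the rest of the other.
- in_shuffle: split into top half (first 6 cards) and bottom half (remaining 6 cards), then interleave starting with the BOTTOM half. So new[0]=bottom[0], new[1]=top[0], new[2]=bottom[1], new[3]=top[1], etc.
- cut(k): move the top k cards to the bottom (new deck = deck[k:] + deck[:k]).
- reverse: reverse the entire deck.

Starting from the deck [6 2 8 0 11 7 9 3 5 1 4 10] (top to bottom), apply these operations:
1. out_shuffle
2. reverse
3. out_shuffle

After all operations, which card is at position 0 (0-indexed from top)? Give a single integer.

Answer: 10

Derivation:
After op 1 (out_shuffle): [6 9 2 3 8 5 0 1 11 4 7 10]
After op 2 (reverse): [10 7 4 11 1 0 5 8 3 2 9 6]
After op 3 (out_shuffle): [10 5 7 8 4 3 11 2 1 9 0 6]
Position 0: card 10.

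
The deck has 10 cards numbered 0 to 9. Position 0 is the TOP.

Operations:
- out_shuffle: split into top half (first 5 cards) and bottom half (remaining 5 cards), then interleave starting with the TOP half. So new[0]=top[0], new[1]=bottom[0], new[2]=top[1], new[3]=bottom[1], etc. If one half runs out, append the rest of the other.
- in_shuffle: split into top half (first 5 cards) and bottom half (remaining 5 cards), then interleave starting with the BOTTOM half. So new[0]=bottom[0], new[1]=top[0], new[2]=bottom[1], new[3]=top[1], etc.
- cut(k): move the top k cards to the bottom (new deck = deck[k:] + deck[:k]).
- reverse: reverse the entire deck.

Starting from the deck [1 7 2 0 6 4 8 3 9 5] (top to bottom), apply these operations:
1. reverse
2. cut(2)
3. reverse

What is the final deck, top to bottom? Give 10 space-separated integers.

After op 1 (reverse): [5 9 3 8 4 6 0 2 7 1]
After op 2 (cut(2)): [3 8 4 6 0 2 7 1 5 9]
After op 3 (reverse): [9 5 1 7 2 0 6 4 8 3]

Answer: 9 5 1 7 2 0 6 4 8 3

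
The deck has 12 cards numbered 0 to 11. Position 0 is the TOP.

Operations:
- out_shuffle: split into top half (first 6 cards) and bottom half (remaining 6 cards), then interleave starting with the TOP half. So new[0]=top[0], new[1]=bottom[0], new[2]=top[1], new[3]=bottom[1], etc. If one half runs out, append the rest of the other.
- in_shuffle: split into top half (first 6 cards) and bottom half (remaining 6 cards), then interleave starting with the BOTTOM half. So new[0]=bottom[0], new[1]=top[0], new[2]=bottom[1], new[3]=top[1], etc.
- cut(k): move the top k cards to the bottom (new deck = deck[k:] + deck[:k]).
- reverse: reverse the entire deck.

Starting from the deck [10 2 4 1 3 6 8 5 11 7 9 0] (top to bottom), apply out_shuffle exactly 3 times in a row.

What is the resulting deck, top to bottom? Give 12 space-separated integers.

After op 1 (out_shuffle): [10 8 2 5 4 11 1 7 3 9 6 0]
After op 2 (out_shuffle): [10 1 8 7 2 3 5 9 4 6 11 0]
After op 3 (out_shuffle): [10 5 1 9 8 4 7 6 2 11 3 0]

Answer: 10 5 1 9 8 4 7 6 2 11 3 0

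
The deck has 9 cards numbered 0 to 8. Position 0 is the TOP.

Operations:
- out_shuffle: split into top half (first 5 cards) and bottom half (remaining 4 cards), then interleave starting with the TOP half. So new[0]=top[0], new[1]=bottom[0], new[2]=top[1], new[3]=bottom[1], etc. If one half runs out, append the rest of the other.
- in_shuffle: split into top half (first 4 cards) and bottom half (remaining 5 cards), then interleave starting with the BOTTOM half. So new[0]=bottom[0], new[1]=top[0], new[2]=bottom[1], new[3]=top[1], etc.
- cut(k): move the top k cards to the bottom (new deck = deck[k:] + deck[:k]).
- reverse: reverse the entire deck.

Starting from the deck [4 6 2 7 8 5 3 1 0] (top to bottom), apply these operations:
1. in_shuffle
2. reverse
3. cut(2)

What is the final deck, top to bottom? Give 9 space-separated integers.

Answer: 1 2 3 6 5 4 8 0 7

Derivation:
After op 1 (in_shuffle): [8 4 5 6 3 2 1 7 0]
After op 2 (reverse): [0 7 1 2 3 6 5 4 8]
After op 3 (cut(2)): [1 2 3 6 5 4 8 0 7]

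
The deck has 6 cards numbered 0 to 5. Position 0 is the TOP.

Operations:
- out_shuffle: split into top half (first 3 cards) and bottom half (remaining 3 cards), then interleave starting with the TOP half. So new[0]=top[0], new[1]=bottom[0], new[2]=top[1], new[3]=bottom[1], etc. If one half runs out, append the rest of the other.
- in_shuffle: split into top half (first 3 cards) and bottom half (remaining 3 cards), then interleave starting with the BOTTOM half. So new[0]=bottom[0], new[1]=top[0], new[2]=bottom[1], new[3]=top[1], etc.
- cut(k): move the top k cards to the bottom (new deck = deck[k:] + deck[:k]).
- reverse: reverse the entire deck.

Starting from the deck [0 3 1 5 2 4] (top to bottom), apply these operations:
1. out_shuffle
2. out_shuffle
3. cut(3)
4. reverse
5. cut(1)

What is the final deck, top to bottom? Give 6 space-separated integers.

After op 1 (out_shuffle): [0 5 3 2 1 4]
After op 2 (out_shuffle): [0 2 5 1 3 4]
After op 3 (cut(3)): [1 3 4 0 2 5]
After op 4 (reverse): [5 2 0 4 3 1]
After op 5 (cut(1)): [2 0 4 3 1 5]

Answer: 2 0 4 3 1 5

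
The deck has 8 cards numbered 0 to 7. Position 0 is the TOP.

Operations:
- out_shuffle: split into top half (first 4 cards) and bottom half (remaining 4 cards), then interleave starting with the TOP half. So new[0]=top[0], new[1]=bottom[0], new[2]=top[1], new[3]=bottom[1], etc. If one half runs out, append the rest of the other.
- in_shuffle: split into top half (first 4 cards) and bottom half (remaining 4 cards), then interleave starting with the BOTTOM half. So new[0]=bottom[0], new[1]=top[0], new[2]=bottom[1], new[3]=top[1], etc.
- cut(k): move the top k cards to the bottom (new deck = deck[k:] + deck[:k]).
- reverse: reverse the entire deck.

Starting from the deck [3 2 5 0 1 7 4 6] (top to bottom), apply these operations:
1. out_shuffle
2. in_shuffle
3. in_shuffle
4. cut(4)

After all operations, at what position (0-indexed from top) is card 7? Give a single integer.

Answer: 2

Derivation:
After op 1 (out_shuffle): [3 1 2 7 5 4 0 6]
After op 2 (in_shuffle): [5 3 4 1 0 2 6 7]
After op 3 (in_shuffle): [0 5 2 3 6 4 7 1]
After op 4 (cut(4)): [6 4 7 1 0 5 2 3]
Card 7 is at position 2.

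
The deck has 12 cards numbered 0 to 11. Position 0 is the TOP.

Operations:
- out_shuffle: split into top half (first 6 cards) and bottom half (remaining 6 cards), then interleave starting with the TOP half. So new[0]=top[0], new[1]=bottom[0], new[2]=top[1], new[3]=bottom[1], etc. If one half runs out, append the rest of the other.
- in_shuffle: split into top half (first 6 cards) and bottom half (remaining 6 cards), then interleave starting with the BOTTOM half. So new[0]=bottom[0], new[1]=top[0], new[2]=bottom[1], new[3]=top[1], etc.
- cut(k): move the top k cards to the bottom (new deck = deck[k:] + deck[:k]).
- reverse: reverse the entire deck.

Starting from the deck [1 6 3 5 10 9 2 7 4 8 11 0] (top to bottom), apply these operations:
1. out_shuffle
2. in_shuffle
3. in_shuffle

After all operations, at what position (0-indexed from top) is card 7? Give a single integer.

After op 1 (out_shuffle): [1 2 6 7 3 4 5 8 10 11 9 0]
After op 2 (in_shuffle): [5 1 8 2 10 6 11 7 9 3 0 4]
After op 3 (in_shuffle): [11 5 7 1 9 8 3 2 0 10 4 6]
Card 7 is at position 2.

Answer: 2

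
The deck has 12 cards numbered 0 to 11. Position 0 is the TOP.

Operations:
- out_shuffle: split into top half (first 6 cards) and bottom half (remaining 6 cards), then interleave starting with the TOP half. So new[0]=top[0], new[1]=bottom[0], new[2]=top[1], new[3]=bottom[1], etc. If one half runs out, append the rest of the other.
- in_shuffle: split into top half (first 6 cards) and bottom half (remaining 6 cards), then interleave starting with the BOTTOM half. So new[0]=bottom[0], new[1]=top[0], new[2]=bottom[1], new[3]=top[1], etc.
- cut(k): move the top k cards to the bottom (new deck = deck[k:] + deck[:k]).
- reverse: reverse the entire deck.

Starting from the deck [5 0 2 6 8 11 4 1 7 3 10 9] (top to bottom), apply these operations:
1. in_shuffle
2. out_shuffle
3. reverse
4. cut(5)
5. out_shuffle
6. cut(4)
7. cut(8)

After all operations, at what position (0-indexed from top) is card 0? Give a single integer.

After op 1 (in_shuffle): [4 5 1 0 7 2 3 6 10 8 9 11]
After op 2 (out_shuffle): [4 3 5 6 1 10 0 8 7 9 2 11]
After op 3 (reverse): [11 2 9 7 8 0 10 1 6 5 3 4]
After op 4 (cut(5)): [0 10 1 6 5 3 4 11 2 9 7 8]
After op 5 (out_shuffle): [0 4 10 11 1 2 6 9 5 7 3 8]
After op 6 (cut(4)): [1 2 6 9 5 7 3 8 0 4 10 11]
After op 7 (cut(8)): [0 4 10 11 1 2 6 9 5 7 3 8]
Card 0 is at position 0.

Answer: 0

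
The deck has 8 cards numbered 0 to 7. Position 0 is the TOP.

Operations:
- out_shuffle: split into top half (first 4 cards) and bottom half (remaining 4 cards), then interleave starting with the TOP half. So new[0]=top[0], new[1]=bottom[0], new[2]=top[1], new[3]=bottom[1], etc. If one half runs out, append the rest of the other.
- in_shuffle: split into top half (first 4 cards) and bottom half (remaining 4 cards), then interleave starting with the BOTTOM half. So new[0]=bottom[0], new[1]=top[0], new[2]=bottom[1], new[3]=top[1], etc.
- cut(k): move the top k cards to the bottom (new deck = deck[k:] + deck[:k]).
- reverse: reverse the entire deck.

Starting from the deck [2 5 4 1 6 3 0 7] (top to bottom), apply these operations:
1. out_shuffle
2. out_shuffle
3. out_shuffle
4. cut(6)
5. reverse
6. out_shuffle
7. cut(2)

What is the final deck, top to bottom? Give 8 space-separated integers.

After op 1 (out_shuffle): [2 6 5 3 4 0 1 7]
After op 2 (out_shuffle): [2 4 6 0 5 1 3 7]
After op 3 (out_shuffle): [2 5 4 1 6 3 0 7]
After op 4 (cut(6)): [0 7 2 5 4 1 6 3]
After op 5 (reverse): [3 6 1 4 5 2 7 0]
After op 6 (out_shuffle): [3 5 6 2 1 7 4 0]
After op 7 (cut(2)): [6 2 1 7 4 0 3 5]

Answer: 6 2 1 7 4 0 3 5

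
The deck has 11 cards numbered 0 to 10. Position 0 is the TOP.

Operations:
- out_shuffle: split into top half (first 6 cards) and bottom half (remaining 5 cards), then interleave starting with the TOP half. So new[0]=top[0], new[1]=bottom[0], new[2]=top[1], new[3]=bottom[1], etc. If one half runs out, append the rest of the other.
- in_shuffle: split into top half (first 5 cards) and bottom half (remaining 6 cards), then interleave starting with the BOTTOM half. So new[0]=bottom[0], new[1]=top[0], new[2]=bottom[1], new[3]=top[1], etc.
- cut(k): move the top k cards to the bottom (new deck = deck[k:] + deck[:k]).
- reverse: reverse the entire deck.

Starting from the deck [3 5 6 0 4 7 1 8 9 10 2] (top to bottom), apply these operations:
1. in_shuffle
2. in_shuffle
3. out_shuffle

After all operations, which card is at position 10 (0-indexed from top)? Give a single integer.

Answer: 1

Derivation:
After op 1 (in_shuffle): [7 3 1 5 8 6 9 0 10 4 2]
After op 2 (in_shuffle): [6 7 9 3 0 1 10 5 4 8 2]
After op 3 (out_shuffle): [6 10 7 5 9 4 3 8 0 2 1]
Position 10: card 1.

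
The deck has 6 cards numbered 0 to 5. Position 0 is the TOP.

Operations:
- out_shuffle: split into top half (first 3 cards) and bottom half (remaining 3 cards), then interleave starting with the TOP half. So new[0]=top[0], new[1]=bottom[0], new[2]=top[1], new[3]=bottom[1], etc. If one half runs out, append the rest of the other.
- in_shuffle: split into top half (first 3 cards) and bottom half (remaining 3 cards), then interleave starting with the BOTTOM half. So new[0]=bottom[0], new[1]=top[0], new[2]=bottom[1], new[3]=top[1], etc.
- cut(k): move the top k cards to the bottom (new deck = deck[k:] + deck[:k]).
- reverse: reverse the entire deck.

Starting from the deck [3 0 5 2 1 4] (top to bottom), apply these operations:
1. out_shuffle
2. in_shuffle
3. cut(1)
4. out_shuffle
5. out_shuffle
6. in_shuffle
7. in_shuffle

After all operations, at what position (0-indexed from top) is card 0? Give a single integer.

Answer: 0

Derivation:
After op 1 (out_shuffle): [3 2 0 1 5 4]
After op 2 (in_shuffle): [1 3 5 2 4 0]
After op 3 (cut(1)): [3 5 2 4 0 1]
After op 4 (out_shuffle): [3 4 5 0 2 1]
After op 5 (out_shuffle): [3 0 4 2 5 1]
After op 6 (in_shuffle): [2 3 5 0 1 4]
After op 7 (in_shuffle): [0 2 1 3 4 5]
Card 0 is at position 0.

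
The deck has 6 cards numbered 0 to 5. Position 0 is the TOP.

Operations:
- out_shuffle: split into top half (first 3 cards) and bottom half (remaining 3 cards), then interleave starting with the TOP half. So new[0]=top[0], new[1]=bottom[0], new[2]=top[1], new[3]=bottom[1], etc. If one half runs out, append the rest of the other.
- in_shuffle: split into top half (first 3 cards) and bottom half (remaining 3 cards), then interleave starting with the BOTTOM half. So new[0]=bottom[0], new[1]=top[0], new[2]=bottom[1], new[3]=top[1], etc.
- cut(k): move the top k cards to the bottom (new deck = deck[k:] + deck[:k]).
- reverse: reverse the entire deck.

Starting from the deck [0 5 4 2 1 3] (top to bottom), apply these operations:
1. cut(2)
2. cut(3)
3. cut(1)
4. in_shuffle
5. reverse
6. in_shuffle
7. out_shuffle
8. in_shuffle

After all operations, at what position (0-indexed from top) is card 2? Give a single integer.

Answer: 0

Derivation:
After op 1 (cut(2)): [4 2 1 3 0 5]
After op 2 (cut(3)): [3 0 5 4 2 1]
After op 3 (cut(1)): [0 5 4 2 1 3]
After op 4 (in_shuffle): [2 0 1 5 3 4]
After op 5 (reverse): [4 3 5 1 0 2]
After op 6 (in_shuffle): [1 4 0 3 2 5]
After op 7 (out_shuffle): [1 3 4 2 0 5]
After op 8 (in_shuffle): [2 1 0 3 5 4]
Card 2 is at position 0.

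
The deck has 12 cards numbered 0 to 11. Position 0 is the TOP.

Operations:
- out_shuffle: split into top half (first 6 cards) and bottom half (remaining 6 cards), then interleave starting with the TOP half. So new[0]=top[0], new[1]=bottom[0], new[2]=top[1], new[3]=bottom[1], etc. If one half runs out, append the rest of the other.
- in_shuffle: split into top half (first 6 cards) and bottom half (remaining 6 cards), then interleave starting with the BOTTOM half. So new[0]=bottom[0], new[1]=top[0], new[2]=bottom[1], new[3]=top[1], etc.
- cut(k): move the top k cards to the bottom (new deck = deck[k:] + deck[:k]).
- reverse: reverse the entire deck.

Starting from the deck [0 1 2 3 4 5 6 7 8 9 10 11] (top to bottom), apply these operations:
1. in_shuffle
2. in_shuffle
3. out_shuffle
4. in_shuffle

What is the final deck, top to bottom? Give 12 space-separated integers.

Answer: 0 9 8 4 10 6 5 1 7 3 2 11

Derivation:
After op 1 (in_shuffle): [6 0 7 1 8 2 9 3 10 4 11 5]
After op 2 (in_shuffle): [9 6 3 0 10 7 4 1 11 8 5 2]
After op 3 (out_shuffle): [9 4 6 1 3 11 0 8 10 5 7 2]
After op 4 (in_shuffle): [0 9 8 4 10 6 5 1 7 3 2 11]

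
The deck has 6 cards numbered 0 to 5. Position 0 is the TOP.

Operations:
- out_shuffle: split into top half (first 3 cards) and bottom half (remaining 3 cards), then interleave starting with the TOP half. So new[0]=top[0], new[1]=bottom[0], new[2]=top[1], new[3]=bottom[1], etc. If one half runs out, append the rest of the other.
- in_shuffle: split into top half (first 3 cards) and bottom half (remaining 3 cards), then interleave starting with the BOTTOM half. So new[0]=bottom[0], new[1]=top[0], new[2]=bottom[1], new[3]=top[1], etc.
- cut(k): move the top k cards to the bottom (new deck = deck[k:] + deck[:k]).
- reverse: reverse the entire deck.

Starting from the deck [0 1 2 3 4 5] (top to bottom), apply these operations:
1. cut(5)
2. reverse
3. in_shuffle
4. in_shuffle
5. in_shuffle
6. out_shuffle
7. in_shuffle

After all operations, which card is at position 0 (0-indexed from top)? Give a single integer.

Answer: 0

Derivation:
After op 1 (cut(5)): [5 0 1 2 3 4]
After op 2 (reverse): [4 3 2 1 0 5]
After op 3 (in_shuffle): [1 4 0 3 5 2]
After op 4 (in_shuffle): [3 1 5 4 2 0]
After op 5 (in_shuffle): [4 3 2 1 0 5]
After op 6 (out_shuffle): [4 1 3 0 2 5]
After op 7 (in_shuffle): [0 4 2 1 5 3]
Position 0: card 0.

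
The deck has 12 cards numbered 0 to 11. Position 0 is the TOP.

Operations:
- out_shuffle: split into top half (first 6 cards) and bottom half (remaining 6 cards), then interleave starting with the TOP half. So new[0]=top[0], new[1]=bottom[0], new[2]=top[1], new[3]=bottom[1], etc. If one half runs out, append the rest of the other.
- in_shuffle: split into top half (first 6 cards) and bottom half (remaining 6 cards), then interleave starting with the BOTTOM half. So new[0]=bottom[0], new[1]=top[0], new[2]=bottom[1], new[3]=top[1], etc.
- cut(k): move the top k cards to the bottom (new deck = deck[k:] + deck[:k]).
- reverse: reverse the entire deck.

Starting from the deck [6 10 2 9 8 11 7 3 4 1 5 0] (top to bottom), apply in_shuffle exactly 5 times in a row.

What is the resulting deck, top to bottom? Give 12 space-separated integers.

After op 1 (in_shuffle): [7 6 3 10 4 2 1 9 5 8 0 11]
After op 2 (in_shuffle): [1 7 9 6 5 3 8 10 0 4 11 2]
After op 3 (in_shuffle): [8 1 10 7 0 9 4 6 11 5 2 3]
After op 4 (in_shuffle): [4 8 6 1 11 10 5 7 2 0 3 9]
After op 5 (in_shuffle): [5 4 7 8 2 6 0 1 3 11 9 10]

Answer: 5 4 7 8 2 6 0 1 3 11 9 10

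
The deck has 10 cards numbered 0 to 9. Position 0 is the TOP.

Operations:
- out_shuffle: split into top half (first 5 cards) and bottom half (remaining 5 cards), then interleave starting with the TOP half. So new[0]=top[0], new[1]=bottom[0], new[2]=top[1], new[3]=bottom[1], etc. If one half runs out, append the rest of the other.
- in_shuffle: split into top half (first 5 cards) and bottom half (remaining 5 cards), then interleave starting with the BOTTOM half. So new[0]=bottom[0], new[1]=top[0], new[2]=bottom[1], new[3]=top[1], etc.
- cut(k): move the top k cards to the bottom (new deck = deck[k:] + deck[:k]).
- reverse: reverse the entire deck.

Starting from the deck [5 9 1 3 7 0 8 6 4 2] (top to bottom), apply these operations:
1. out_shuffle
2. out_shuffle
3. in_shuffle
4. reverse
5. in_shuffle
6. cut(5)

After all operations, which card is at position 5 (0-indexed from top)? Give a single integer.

Answer: 7

Derivation:
After op 1 (out_shuffle): [5 0 9 8 1 6 3 4 7 2]
After op 2 (out_shuffle): [5 6 0 3 9 4 8 7 1 2]
After op 3 (in_shuffle): [4 5 8 6 7 0 1 3 2 9]
After op 4 (reverse): [9 2 3 1 0 7 6 8 5 4]
After op 5 (in_shuffle): [7 9 6 2 8 3 5 1 4 0]
After op 6 (cut(5)): [3 5 1 4 0 7 9 6 2 8]
Position 5: card 7.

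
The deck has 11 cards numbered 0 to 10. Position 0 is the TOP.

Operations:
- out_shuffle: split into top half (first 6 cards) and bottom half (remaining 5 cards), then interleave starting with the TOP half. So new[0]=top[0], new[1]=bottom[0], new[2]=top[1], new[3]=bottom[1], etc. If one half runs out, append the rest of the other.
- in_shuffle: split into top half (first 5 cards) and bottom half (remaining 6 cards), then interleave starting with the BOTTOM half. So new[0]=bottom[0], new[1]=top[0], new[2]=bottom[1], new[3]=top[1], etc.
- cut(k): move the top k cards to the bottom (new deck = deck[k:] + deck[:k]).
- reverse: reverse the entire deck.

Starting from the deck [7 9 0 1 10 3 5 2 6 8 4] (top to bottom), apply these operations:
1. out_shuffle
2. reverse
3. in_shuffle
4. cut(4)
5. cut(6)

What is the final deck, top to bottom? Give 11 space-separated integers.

After op 1 (out_shuffle): [7 5 9 2 0 6 1 8 10 4 3]
After op 2 (reverse): [3 4 10 8 1 6 0 2 9 5 7]
After op 3 (in_shuffle): [6 3 0 4 2 10 9 8 5 1 7]
After op 4 (cut(4)): [2 10 9 8 5 1 7 6 3 0 4]
After op 5 (cut(6)): [7 6 3 0 4 2 10 9 8 5 1]

Answer: 7 6 3 0 4 2 10 9 8 5 1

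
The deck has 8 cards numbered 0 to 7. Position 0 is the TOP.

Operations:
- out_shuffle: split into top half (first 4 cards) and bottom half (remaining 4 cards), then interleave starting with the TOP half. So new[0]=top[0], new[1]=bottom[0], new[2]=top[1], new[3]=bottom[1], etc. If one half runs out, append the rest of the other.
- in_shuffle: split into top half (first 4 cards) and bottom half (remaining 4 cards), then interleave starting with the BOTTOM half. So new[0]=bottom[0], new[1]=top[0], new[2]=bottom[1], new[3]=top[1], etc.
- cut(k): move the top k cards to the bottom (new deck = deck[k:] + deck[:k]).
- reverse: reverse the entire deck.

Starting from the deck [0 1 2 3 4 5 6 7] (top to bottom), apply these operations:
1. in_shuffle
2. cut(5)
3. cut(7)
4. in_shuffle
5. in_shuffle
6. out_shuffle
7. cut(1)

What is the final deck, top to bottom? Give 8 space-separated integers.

Answer: 1 4 0 7 3 6 2 5

Derivation:
After op 1 (in_shuffle): [4 0 5 1 6 2 7 3]
After op 2 (cut(5)): [2 7 3 4 0 5 1 6]
After op 3 (cut(7)): [6 2 7 3 4 0 5 1]
After op 4 (in_shuffle): [4 6 0 2 5 7 1 3]
After op 5 (in_shuffle): [5 4 7 6 1 0 3 2]
After op 6 (out_shuffle): [5 1 4 0 7 3 6 2]
After op 7 (cut(1)): [1 4 0 7 3 6 2 5]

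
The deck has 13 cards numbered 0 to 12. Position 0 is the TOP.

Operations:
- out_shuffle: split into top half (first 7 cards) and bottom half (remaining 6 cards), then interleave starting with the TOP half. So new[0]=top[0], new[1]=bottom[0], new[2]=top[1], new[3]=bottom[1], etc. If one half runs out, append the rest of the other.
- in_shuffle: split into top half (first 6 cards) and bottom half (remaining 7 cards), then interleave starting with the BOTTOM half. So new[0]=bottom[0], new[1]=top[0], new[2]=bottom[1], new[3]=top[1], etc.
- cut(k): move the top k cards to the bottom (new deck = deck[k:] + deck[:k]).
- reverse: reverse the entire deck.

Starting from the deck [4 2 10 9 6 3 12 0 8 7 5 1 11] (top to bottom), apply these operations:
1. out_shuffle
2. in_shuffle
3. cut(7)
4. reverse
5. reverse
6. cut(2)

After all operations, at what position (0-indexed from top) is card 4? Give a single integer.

After op 1 (out_shuffle): [4 0 2 8 10 7 9 5 6 1 3 11 12]
After op 2 (in_shuffle): [9 4 5 0 6 2 1 8 3 10 11 7 12]
After op 3 (cut(7)): [8 3 10 11 7 12 9 4 5 0 6 2 1]
After op 4 (reverse): [1 2 6 0 5 4 9 12 7 11 10 3 8]
After op 5 (reverse): [8 3 10 11 7 12 9 4 5 0 6 2 1]
After op 6 (cut(2)): [10 11 7 12 9 4 5 0 6 2 1 8 3]
Card 4 is at position 5.

Answer: 5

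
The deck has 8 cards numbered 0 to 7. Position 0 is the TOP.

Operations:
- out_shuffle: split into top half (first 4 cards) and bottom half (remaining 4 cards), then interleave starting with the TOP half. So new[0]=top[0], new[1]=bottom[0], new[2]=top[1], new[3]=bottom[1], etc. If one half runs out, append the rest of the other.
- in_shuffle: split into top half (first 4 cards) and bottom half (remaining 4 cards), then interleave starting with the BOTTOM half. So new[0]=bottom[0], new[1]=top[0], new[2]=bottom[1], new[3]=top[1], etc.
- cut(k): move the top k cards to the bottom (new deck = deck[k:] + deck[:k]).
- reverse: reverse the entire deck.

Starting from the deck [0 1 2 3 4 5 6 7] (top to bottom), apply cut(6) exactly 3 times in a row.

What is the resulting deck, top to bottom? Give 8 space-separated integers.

After op 1 (cut(6)): [6 7 0 1 2 3 4 5]
After op 2 (cut(6)): [4 5 6 7 0 1 2 3]
After op 3 (cut(6)): [2 3 4 5 6 7 0 1]

Answer: 2 3 4 5 6 7 0 1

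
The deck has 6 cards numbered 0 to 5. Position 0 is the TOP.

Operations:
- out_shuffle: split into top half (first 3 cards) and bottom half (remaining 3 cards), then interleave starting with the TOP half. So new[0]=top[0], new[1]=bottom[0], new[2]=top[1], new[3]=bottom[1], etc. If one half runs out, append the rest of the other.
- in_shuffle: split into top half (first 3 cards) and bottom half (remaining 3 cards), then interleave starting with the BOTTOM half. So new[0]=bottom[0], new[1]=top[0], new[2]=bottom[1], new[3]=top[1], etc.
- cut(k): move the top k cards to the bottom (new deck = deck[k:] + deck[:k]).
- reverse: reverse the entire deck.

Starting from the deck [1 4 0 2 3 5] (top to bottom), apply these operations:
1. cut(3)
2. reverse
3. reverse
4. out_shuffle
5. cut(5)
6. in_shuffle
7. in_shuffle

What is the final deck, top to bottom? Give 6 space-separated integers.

Answer: 2 3 5 0 1 4

Derivation:
After op 1 (cut(3)): [2 3 5 1 4 0]
After op 2 (reverse): [0 4 1 5 3 2]
After op 3 (reverse): [2 3 5 1 4 0]
After op 4 (out_shuffle): [2 1 3 4 5 0]
After op 5 (cut(5)): [0 2 1 3 4 5]
After op 6 (in_shuffle): [3 0 4 2 5 1]
After op 7 (in_shuffle): [2 3 5 0 1 4]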